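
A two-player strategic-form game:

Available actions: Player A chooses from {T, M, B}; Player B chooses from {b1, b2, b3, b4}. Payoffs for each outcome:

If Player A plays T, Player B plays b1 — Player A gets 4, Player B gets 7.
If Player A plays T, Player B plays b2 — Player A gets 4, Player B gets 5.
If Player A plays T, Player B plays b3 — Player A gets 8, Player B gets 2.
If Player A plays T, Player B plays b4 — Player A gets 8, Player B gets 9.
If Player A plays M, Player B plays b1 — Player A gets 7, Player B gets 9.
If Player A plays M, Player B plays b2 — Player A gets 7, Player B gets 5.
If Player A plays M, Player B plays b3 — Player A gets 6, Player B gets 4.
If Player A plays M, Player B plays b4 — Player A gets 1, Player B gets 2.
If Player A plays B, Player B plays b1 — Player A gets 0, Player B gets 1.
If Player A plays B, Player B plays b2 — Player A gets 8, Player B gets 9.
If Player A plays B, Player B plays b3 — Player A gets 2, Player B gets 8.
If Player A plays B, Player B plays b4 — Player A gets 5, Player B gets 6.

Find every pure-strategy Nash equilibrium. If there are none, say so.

(T, b4); (M, b1); (B, b2)

(T, b1): Player A can switch to M (4 → 7). Not NE.
(T, b2): Player A can switch to M (4 → 7). Not NE.
(T, b3): Player B can switch to b1 (2 → 7). Not NE.
(T, b4): Player A gets 8, best alternative 5; Player B gets 9, best alternative 7. No profitable deviation — NE.
(M, b1): Player A gets 7, best alternative 4; Player B gets 9, best alternative 5. No profitable deviation — NE.
(M, b2): Player A can switch to B (7 → 8). Not NE.
(M, b3): Player A can switch to T (6 → 8). Not NE.
(M, b4): Player A can switch to T (1 → 8). Not NE.
(B, b2): Player A gets 8, best alternative 7; Player B gets 9, best alternative 8. No profitable deviation — NE.
(The remaining 3 profiles each have a profitable deviation by the same check.)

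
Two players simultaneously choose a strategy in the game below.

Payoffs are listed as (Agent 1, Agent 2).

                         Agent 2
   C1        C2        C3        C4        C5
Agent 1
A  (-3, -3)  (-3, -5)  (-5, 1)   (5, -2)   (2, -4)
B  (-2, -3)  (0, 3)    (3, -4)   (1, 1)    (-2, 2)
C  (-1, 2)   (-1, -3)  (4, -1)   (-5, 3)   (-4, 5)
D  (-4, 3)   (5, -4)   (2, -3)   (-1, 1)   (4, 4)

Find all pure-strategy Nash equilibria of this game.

The unique pure-strategy Nash equilibrium is (D, C5).

For each player, find the best response to each opponent profile; mutual best responses are the pure NE.
Agent 1 against C1: payoffs -3, -2, -1, -4 → best response C.
Agent 1 against C2: payoffs -3, 0, -1, 5 → best response D.
Agent 1 against C3: payoffs -5, 3, 4, 2 → best response C.
Agent 1 against C4: payoffs 5, 1, -5, -1 → best response A.
Agent 1 against C5: payoffs 2, -2, -4, 4 → best response D.
Agent 2 against A: payoffs -3, -5, 1, -2, -4 → best response C3.
Agent 2 against B: payoffs -3, 3, -4, 1, 2 → best response C2.
Agent 2 against C: payoffs 2, -3, -1, 3, 5 → best response C5.
Agent 2 against D: payoffs 3, -4, -3, 1, 4 → best response C5.
Mutual best responses: (D, C5).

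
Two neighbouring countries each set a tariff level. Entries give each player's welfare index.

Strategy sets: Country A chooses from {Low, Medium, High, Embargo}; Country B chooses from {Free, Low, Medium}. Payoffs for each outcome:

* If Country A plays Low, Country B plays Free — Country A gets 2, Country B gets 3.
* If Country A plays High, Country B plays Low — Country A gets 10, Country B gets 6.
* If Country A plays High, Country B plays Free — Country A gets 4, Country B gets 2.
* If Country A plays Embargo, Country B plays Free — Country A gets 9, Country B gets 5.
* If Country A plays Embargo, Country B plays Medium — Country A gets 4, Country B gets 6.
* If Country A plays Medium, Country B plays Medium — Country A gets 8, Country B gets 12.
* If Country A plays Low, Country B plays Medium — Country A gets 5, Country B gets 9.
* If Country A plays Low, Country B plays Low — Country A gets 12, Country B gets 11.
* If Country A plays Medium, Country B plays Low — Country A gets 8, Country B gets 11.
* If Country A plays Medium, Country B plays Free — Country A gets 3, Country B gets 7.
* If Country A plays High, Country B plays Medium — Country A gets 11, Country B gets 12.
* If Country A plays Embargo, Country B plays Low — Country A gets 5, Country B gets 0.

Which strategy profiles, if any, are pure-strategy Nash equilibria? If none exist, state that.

The pure Nash equilibria are (Low, Low); (High, Medium).

Country A against Free: payoffs 2, 3, 4, 9 → best response Embargo.
Country A against Low: payoffs 12, 8, 10, 5 → best response Low.
Country A against Medium: payoffs 5, 8, 11, 4 → best response High.
Country B against Low: payoffs 3, 11, 9 → best response Low.
Country B against Medium: payoffs 7, 11, 12 → best response Medium.
Country B against High: payoffs 2, 6, 12 → best response Medium.
Country B against Embargo: payoffs 5, 0, 6 → best response Medium.
Mutual best responses: (Low, Low); (High, Medium).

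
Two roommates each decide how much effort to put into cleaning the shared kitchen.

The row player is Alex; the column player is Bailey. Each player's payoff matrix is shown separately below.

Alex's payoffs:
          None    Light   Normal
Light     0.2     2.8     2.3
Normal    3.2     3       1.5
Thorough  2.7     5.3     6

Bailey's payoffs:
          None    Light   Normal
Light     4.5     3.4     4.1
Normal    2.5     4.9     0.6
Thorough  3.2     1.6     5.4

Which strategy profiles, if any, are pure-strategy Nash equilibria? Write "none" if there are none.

Alex against None: payoffs 0.2, 3.2, 2.7 → best response Normal.
Alex against Light: payoffs 2.8, 3, 5.3 → best response Thorough.
Alex against Normal: payoffs 2.3, 1.5, 6 → best response Thorough.
Bailey against Light: payoffs 4.5, 3.4, 4.1 → best response None.
Bailey against Normal: payoffs 2.5, 4.9, 0.6 → best response Light.
Bailey against Thorough: payoffs 3.2, 1.6, 5.4 → best response Normal.
Mutual best responses: (Thorough, Normal).

The unique pure-strategy Nash equilibrium is (Thorough, Normal).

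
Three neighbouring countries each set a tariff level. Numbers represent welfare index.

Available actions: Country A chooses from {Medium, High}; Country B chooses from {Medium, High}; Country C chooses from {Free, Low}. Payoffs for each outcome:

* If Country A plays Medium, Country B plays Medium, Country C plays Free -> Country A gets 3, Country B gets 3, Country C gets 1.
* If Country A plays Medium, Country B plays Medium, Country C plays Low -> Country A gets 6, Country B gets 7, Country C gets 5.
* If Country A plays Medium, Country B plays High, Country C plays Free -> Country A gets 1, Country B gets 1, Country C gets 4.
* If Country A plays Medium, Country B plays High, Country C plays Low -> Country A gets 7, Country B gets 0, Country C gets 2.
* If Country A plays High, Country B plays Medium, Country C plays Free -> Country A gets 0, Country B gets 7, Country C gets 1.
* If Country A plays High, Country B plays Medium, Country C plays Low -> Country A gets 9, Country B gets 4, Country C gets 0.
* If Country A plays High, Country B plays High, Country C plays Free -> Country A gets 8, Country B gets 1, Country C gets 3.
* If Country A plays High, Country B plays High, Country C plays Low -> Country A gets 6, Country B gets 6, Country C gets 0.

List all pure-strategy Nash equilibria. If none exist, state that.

For each player, find the best response to each opponent profile; mutual best responses are the pure NE.
Country A against (Medium, Free): payoffs 3, 0 → best response Medium.
Country A against (Medium, Low): payoffs 6, 9 → best response High.
Country A against (High, Free): payoffs 1, 8 → best response High.
Country A against (High, Low): payoffs 7, 6 → best response Medium.
Country B against (Medium, Free): payoffs 3, 1 → best response Medium.
Country B against (Medium, Low): payoffs 7, 0 → best response Medium.
Country B against (High, Free): payoffs 7, 1 → best response Medium.
Country B against (High, Low): payoffs 4, 6 → best response High.
Country C against (Medium, Medium): payoffs 1, 5 → best response Low.
Country C against (Medium, High): payoffs 4, 2 → best response Free.
Country C against (High, Medium): payoffs 1, 0 → best response Free.
Country C against (High, High): payoffs 3, 0 → best response Free.
No profile is a mutual best response for all players.

none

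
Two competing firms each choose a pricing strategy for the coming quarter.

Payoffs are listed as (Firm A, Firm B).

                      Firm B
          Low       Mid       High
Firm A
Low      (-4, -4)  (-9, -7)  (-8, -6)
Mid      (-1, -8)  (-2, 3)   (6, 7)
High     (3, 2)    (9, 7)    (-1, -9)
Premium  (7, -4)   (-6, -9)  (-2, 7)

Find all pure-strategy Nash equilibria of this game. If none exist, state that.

The pure Nash equilibria are (Mid, High), (High, Mid).

(Low, Low): Firm A can switch to Mid (-4 → -1). Not NE.
(Low, Mid): Firm A can switch to Mid (-9 → -2). Not NE.
(Low, High): Firm A can switch to Mid (-8 → 6). Not NE.
(Mid, Low): Firm A can switch to High (-1 → 3). Not NE.
(Mid, Mid): Firm A can switch to High (-2 → 9). Not NE.
(Mid, High): Firm A gets 6, best alternative -1; Firm B gets 7, best alternative 3. No profitable deviation — NE.
(High, Low): Firm A can switch to Premium (3 → 7). Not NE.
(High, Mid): Firm A gets 9, best alternative -2; Firm B gets 7, best alternative 2. No profitable deviation — NE.
(The remaining 4 profiles each have a profitable deviation by the same check.)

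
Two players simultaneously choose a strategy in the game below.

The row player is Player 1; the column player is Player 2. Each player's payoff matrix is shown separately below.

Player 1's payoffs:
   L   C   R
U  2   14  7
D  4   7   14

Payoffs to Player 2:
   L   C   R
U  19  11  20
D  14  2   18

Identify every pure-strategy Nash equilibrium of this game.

For each strategy profile, look for a profitable unilateral deviation.
(U, L): Player 1 can switch to D (2 → 4). Not NE.
(U, C): Player 2 can switch to L (11 → 19). Not NE.
(U, R): Player 1 can switch to D (7 → 14). Not NE.
(D, L): Player 2 can switch to R (14 → 18). Not NE.
(D, C): Player 1 can switch to U (7 → 14). Not NE.
(D, R): Player 1 gets 14, best alternative 7; Player 2 gets 18, best alternative 14. No profitable deviation — NE.

Pure NE: (D, R)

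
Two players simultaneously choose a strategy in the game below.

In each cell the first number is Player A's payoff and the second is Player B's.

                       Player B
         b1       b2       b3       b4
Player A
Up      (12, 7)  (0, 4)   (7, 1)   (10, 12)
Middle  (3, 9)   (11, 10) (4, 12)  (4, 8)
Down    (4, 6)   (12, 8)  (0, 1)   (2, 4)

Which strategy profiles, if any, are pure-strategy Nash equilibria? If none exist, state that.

(Up, b1): Player B can switch to b4 (7 → 12). Not NE.
(Up, b2): Player A can switch to Middle (0 → 11). Not NE.
(Up, b3): Player B can switch to b1 (1 → 7). Not NE.
(Up, b4): Player A gets 10, best alternative 4; Player B gets 12, best alternative 7. No profitable deviation — NE.
(Middle, b1): Player A can switch to Up (3 → 12). Not NE.
(Middle, b2): Player A can switch to Down (11 → 12). Not NE.
(Middle, b3): Player A can switch to Up (4 → 7). Not NE.
(Down, b2): Player A gets 12, best alternative 11; Player B gets 8, best alternative 6. No profitable deviation — NE.
(The remaining 4 profiles each have a profitable deviation by the same check.)

Pure-strategy Nash equilibria: (Up, b4) and (Down, b2)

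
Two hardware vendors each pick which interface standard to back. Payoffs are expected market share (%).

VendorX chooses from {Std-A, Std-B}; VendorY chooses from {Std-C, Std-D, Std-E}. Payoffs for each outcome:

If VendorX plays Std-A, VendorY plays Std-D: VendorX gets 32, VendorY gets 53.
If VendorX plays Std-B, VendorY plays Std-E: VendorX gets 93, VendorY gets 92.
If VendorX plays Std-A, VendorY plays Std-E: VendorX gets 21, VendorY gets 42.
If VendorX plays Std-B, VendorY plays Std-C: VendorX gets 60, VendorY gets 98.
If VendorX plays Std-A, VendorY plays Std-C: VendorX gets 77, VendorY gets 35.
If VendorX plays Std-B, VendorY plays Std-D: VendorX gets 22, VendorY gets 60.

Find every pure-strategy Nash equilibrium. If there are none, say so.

Pure NE: (Std-A, Std-D)

For each player, find the best response to each opponent profile; mutual best responses are the pure NE.
VendorX against Std-C: payoffs 77, 60 → best response Std-A.
VendorX against Std-D: payoffs 32, 22 → best response Std-A.
VendorX against Std-E: payoffs 21, 93 → best response Std-B.
VendorY against Std-A: payoffs 35, 53, 42 → best response Std-D.
VendorY against Std-B: payoffs 98, 60, 92 → best response Std-C.
Mutual best responses: (Std-A, Std-D).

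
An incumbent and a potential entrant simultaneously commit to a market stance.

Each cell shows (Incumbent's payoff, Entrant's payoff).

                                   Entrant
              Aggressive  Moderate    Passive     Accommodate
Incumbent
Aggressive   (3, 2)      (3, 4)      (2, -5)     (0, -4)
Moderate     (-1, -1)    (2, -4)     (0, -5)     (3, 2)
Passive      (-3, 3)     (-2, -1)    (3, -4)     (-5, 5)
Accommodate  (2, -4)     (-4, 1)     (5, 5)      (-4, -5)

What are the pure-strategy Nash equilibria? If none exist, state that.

The pure Nash equilibria are (Aggressive, Moderate); (Moderate, Accommodate); (Accommodate, Passive).

Incumbent against Aggressive: payoffs 3, -1, -3, 2 → best response Aggressive.
Incumbent against Moderate: payoffs 3, 2, -2, -4 → best response Aggressive.
Incumbent against Passive: payoffs 2, 0, 3, 5 → best response Accommodate.
Incumbent against Accommodate: payoffs 0, 3, -5, -4 → best response Moderate.
Entrant against Aggressive: payoffs 2, 4, -5, -4 → best response Moderate.
Entrant against Moderate: payoffs -1, -4, -5, 2 → best response Accommodate.
Entrant against Passive: payoffs 3, -1, -4, 5 → best response Accommodate.
Entrant against Accommodate: payoffs -4, 1, 5, -5 → best response Passive.
Mutual best responses: (Aggressive, Moderate); (Moderate, Accommodate); (Accommodate, Passive).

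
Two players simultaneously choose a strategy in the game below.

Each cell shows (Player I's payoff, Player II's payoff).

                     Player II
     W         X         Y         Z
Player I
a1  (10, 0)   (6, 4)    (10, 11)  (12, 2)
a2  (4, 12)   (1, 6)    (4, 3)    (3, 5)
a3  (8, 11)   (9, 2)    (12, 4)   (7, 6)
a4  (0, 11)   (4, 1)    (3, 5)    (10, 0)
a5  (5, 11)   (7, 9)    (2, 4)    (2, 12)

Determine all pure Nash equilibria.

none

For each strategy profile, look for a profitable unilateral deviation.
(a1, W): Player II can switch to X (0 → 4). Not NE.
(a1, X): Player I can switch to a3 (6 → 9). Not NE.
(a1, Y): Player I can switch to a3 (10 → 12). Not NE.
(a1, Z): Player II can switch to X (2 → 4). Not NE.
(a2, W): Player I can switch to a1 (4 → 10). Not NE.
(a2, X): Player I can switch to a1 (1 → 6). Not NE.
(a2, Y): Player I can switch to a1 (4 → 10). Not NE.
(a2, Z): Player I can switch to a1 (3 → 12). Not NE.
(a3, W): Player I can switch to a1 (8 → 10). Not NE.
(a3, X): Player II can switch to W (2 → 11). Not NE.
(a3, Y): Player II can switch to W (4 → 11). Not NE.
(a3, Z): Player I can switch to a1 (7 → 12). Not NE.
(The remaining 8 profiles each have a profitable deviation by the same check.)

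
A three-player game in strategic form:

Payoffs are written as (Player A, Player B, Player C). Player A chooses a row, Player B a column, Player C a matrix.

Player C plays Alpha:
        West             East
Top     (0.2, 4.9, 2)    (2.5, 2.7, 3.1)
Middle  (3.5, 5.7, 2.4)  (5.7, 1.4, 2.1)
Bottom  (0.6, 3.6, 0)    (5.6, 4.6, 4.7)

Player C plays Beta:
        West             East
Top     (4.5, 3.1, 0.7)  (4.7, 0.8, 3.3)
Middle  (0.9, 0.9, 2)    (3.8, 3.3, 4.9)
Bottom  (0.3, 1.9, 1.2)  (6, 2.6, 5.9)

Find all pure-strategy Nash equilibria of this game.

The pure Nash equilibria are (Middle, West, Alpha); (Bottom, East, Beta).

Check each profile: it is a Nash equilibrium iff no player can strictly gain by switching unilaterally.
(Top, West, Alpha): Player A can switch to Middle (0.2 → 3.5). Not NE.
(Top, West, Beta): Player C can switch to Alpha (0.7 → 2). Not NE.
(Top, East, Alpha): Player A can switch to Middle (2.5 → 5.7). Not NE.
(Top, East, Beta): Player A can switch to Bottom (4.7 → 6). Not NE.
(Middle, West, Alpha): Player A gets 3.5, best alternative 0.6; Player B gets 5.7, best alternative 1.4; Player C gets 2.4, best alternative 2. No profitable deviation — NE.
(Middle, West, Beta): Player A can switch to Top (0.9 → 4.5). Not NE.
(Middle, East, Alpha): Player B can switch to West (1.4 → 5.7). Not NE.
(Middle, East, Beta): Player A can switch to Top (3.8 → 4.7). Not NE.
(Bottom, West, Alpha): Player A can switch to Middle (0.6 → 3.5). Not NE.
(Bottom, West, Beta): Player A can switch to Top (0.3 → 4.5). Not NE.
(Bottom, East, Alpha): Player A can switch to Middle (5.6 → 5.7). Not NE.
(Bottom, East, Beta): Player A gets 6, best alternative 4.7; Player B gets 2.6, best alternative 1.9; Player C gets 5.9, best alternative 4.7. No profitable deviation — NE.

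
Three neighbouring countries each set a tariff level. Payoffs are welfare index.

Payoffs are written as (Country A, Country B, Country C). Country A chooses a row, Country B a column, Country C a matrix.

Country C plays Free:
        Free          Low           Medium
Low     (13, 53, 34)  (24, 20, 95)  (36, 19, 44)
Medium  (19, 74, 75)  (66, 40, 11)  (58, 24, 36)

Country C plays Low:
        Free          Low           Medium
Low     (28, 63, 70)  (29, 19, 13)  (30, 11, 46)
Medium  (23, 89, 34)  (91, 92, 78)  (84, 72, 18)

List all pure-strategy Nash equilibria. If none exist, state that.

Country A against (Free, Free): payoffs 13, 19 → best response Medium.
Country A against (Free, Low): payoffs 28, 23 → best response Low.
Country A against (Low, Free): payoffs 24, 66 → best response Medium.
Country A against (Low, Low): payoffs 29, 91 → best response Medium.
Country A against (Medium, Free): payoffs 36, 58 → best response Medium.
Country A against (Medium, Low): payoffs 30, 84 → best response Medium.
Country B against (Low, Free): payoffs 53, 20, 19 → best response Free.
Country B against (Low, Low): payoffs 63, 19, 11 → best response Free.
Country B against (Medium, Free): payoffs 74, 40, 24 → best response Free.
Country B against (Medium, Low): payoffs 89, 92, 72 → best response Low.
Country C against (Low, Free): payoffs 34, 70 → best response Low.
Country C against (Low, Low): payoffs 95, 13 → best response Free.
Country C against (Low, Medium): payoffs 44, 46 → best response Low.
Country C against (Medium, Free): payoffs 75, 34 → best response Free.
Country C against (Medium, Low): payoffs 11, 78 → best response Low.
Country C against (Medium, Medium): payoffs 36, 18 → best response Free.
Mutual best responses: (Low, Free, Low); (Medium, Free, Free); (Medium, Low, Low).

The pure Nash equilibria are (Low, Free, Low); (Medium, Free, Free); (Medium, Low, Low).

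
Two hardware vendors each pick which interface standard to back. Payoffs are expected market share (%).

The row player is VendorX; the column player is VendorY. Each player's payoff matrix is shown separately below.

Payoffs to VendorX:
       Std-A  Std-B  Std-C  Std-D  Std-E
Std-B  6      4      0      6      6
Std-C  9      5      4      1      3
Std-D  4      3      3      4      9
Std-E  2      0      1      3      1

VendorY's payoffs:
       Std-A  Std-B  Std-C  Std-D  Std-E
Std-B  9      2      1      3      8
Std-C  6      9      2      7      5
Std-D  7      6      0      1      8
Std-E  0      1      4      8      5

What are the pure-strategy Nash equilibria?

(Std-C, Std-B), (Std-D, Std-E)

(Std-B, Std-A): VendorX can switch to Std-C (6 → 9). Not NE.
(Std-B, Std-B): VendorX can switch to Std-C (4 → 5). Not NE.
(Std-B, Std-C): VendorX can switch to Std-C (0 → 4). Not NE.
(Std-B, Std-D): VendorY can switch to Std-A (3 → 9). Not NE.
(Std-B, Std-E): VendorX can switch to Std-D (6 → 9). Not NE.
(Std-C, Std-A): VendorY can switch to Std-B (6 → 9). Not NE.
(Std-C, Std-B): VendorX gets 5, best alternative 4; VendorY gets 9, best alternative 7. No profitable deviation — NE.
(Std-C, Std-C): VendorY can switch to Std-A (2 → 6). Not NE.
(Std-C, Std-D): VendorX can switch to Std-B (1 → 6). Not NE.
(Std-D, Std-E): VendorX gets 9, best alternative 6; VendorY gets 8, best alternative 7. No profitable deviation — NE.
(The remaining 10 profiles each have a profitable deviation by the same check.)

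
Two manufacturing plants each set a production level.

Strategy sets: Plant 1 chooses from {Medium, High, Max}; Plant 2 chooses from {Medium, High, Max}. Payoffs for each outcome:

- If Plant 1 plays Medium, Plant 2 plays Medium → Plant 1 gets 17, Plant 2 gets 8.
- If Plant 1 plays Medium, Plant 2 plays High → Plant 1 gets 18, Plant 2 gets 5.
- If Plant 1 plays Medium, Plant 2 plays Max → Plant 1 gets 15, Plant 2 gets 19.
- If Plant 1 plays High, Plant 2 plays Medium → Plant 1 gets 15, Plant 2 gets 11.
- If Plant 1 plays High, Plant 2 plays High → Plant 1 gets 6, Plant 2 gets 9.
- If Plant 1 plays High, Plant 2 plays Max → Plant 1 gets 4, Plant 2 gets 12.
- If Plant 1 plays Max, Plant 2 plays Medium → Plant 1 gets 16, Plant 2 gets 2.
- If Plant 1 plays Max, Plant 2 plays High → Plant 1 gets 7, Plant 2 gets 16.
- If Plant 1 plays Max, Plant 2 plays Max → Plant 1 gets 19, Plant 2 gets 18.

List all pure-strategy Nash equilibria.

Pure NE: (Max, Max)

Plant 1 against Medium: payoffs 17, 15, 16 → best response Medium.
Plant 1 against High: payoffs 18, 6, 7 → best response Medium.
Plant 1 against Max: payoffs 15, 4, 19 → best response Max.
Plant 2 against Medium: payoffs 8, 5, 19 → best response Max.
Plant 2 against High: payoffs 11, 9, 12 → best response Max.
Plant 2 against Max: payoffs 2, 16, 18 → best response Max.
Mutual best responses: (Max, Max).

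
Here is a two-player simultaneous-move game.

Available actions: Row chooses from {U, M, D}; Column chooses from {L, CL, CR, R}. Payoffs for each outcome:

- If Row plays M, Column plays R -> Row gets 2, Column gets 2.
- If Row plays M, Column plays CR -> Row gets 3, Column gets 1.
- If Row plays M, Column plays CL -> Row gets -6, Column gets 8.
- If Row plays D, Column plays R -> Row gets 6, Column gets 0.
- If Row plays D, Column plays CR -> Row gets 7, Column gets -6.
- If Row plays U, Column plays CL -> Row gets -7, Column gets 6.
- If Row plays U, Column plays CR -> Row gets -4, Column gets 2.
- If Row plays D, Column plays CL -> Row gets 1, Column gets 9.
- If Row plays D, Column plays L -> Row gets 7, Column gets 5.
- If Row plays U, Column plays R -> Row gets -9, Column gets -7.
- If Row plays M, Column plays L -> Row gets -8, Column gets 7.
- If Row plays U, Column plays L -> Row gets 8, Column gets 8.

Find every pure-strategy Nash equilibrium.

Mark each player's best response to every combination of opponents' strategies; a profile where every player is best-responding is a pure Nash equilibrium.
Row against L: payoffs 8, -8, 7 → best response U.
Row against CL: payoffs -7, -6, 1 → best response D.
Row against CR: payoffs -4, 3, 7 → best response D.
Row against R: payoffs -9, 2, 6 → best response D.
Column against U: payoffs 8, 6, 2, -7 → best response L.
Column against M: payoffs 7, 8, 1, 2 → best response CL.
Column against D: payoffs 5, 9, -6, 0 → best response CL.
Mutual best responses: (U, L); (D, CL).

(U, L); (D, CL)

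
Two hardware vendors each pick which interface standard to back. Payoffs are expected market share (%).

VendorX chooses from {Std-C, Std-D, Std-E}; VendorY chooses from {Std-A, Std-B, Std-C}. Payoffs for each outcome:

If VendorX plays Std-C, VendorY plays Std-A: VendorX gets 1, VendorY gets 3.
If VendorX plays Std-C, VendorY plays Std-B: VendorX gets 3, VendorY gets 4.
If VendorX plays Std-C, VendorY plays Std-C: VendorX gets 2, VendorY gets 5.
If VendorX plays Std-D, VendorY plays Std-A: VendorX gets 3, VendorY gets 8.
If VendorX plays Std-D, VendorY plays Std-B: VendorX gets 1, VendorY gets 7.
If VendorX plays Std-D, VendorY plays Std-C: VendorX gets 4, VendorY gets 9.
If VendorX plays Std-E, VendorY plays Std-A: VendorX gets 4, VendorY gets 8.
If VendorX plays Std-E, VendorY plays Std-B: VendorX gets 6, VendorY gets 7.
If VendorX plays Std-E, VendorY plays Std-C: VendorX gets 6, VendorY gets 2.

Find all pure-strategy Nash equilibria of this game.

(Std-E, Std-A)

For each player, find the best response to each opponent profile; mutual best responses are the pure NE.
VendorX against Std-A: payoffs 1, 3, 4 → best response Std-E.
VendorX against Std-B: payoffs 3, 1, 6 → best response Std-E.
VendorX against Std-C: payoffs 2, 4, 6 → best response Std-E.
VendorY against Std-C: payoffs 3, 4, 5 → best response Std-C.
VendorY against Std-D: payoffs 8, 7, 9 → best response Std-C.
VendorY against Std-E: payoffs 8, 7, 2 → best response Std-A.
Mutual best responses: (Std-E, Std-A).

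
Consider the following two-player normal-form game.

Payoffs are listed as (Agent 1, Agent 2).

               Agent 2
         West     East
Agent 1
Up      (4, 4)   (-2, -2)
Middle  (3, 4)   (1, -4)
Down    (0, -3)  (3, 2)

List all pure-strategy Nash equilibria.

Pure-strategy Nash equilibria: (Up, West) and (Down, East)

For each player, find the best response to each opponent profile; mutual best responses are the pure NE.
Agent 1 against West: payoffs 4, 3, 0 → best response Up.
Agent 1 against East: payoffs -2, 1, 3 → best response Down.
Agent 2 against Up: payoffs 4, -2 → best response West.
Agent 2 against Middle: payoffs 4, -4 → best response West.
Agent 2 against Down: payoffs -3, 2 → best response East.
Mutual best responses: (Up, West); (Down, East).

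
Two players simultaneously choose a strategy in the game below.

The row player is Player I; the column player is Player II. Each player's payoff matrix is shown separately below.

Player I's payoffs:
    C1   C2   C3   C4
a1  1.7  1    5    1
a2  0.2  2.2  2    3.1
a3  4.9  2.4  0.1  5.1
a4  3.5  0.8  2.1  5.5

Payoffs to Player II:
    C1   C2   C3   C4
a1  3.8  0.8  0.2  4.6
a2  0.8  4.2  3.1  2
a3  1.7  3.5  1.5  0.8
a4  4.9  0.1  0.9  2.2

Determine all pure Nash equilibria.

Player I against C1: payoffs 1.7, 0.2, 4.9, 3.5 → best response a3.
Player I against C2: payoffs 1, 2.2, 2.4, 0.8 → best response a3.
Player I against C3: payoffs 5, 2, 0.1, 2.1 → best response a1.
Player I against C4: payoffs 1, 3.1, 5.1, 5.5 → best response a4.
Player II against a1: payoffs 3.8, 0.8, 0.2, 4.6 → best response C4.
Player II against a2: payoffs 0.8, 4.2, 3.1, 2 → best response C2.
Player II against a3: payoffs 1.7, 3.5, 1.5, 0.8 → best response C2.
Player II against a4: payoffs 4.9, 0.1, 0.9, 2.2 → best response C1.
Mutual best responses: (a3, C2).

(a3, C2)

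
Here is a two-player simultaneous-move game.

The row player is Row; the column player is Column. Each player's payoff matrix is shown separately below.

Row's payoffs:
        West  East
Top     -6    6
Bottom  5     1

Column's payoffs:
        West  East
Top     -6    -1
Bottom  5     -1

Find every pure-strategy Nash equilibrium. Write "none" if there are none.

(Top, East); (Bottom, West)

Row against West: payoffs -6, 5 → best response Bottom.
Row against East: payoffs 6, 1 → best response Top.
Column against Top: payoffs -6, -1 → best response East.
Column against Bottom: payoffs 5, -1 → best response West.
Mutual best responses: (Top, East); (Bottom, West).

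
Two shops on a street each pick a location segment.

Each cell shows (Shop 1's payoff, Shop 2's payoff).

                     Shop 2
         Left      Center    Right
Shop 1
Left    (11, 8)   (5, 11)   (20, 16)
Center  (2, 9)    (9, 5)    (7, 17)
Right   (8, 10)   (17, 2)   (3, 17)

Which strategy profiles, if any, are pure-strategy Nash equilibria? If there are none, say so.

(Left, Right)

(Left, Left): Shop 2 can switch to Center (8 → 11). Not NE.
(Left, Center): Shop 1 can switch to Center (5 → 9). Not NE.
(Left, Right): Shop 1 gets 20, best alternative 7; Shop 2 gets 16, best alternative 11. No profitable deviation — NE.
(Center, Left): Shop 1 can switch to Left (2 → 11). Not NE.
(Center, Center): Shop 1 can switch to Right (9 → 17). Not NE.
(Center, Right): Shop 1 can switch to Left (7 → 20). Not NE.
(Right, Left): Shop 1 can switch to Left (8 → 11). Not NE.
(Right, Center): Shop 2 can switch to Left (2 → 10). Not NE.
(Right, Right): Shop 1 can switch to Left (3 → 20). Not NE.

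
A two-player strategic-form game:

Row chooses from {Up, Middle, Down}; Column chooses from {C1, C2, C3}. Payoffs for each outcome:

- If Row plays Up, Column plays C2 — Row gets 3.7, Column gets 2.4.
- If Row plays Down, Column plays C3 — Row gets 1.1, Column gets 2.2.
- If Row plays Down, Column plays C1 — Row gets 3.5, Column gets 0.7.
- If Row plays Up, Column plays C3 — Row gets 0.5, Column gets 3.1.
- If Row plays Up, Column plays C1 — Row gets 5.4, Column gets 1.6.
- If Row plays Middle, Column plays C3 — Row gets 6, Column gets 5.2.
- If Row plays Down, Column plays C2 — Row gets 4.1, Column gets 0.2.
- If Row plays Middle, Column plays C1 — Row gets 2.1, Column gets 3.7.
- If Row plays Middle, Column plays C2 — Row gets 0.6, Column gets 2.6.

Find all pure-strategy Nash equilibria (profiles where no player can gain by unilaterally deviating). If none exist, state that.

The unique pure-strategy Nash equilibrium is (Middle, C3).

Row against C1: payoffs 5.4, 2.1, 3.5 → best response Up.
Row against C2: payoffs 3.7, 0.6, 4.1 → best response Down.
Row against C3: payoffs 0.5, 6, 1.1 → best response Middle.
Column against Up: payoffs 1.6, 2.4, 3.1 → best response C3.
Column against Middle: payoffs 3.7, 2.6, 5.2 → best response C3.
Column against Down: payoffs 0.7, 0.2, 2.2 → best response C3.
Mutual best responses: (Middle, C3).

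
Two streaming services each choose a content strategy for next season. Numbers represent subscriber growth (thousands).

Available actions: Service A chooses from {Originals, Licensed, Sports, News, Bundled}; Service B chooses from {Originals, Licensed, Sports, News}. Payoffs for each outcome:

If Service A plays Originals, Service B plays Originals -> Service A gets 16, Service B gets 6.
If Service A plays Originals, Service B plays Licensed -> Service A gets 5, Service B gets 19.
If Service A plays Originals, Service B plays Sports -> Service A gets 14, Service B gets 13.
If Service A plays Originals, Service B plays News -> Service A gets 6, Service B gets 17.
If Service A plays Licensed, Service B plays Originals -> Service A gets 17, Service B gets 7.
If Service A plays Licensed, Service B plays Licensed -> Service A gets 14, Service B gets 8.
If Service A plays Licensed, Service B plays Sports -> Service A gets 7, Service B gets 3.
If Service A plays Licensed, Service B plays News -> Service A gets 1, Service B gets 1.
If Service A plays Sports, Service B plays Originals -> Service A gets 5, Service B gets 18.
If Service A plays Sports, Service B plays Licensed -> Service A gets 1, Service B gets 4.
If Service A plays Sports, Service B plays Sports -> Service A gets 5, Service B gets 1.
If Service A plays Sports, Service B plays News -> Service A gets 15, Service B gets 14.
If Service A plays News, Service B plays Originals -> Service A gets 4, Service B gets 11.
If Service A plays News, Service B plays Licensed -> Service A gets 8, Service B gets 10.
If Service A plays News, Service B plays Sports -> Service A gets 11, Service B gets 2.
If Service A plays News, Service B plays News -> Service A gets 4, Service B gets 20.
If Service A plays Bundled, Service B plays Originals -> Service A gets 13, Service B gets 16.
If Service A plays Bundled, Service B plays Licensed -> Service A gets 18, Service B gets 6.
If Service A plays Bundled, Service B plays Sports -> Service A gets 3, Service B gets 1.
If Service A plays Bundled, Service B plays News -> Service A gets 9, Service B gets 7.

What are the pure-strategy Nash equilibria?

none

For each player, find the best response to each opponent profile; mutual best responses are the pure NE.
Service A against Originals: payoffs 16, 17, 5, 4, 13 → best response Licensed.
Service A against Licensed: payoffs 5, 14, 1, 8, 18 → best response Bundled.
Service A against Sports: payoffs 14, 7, 5, 11, 3 → best response Originals.
Service A against News: payoffs 6, 1, 15, 4, 9 → best response Sports.
Service B against Originals: payoffs 6, 19, 13, 17 → best response Licensed.
Service B against Licensed: payoffs 7, 8, 3, 1 → best response Licensed.
Service B against Sports: payoffs 18, 4, 1, 14 → best response Originals.
Service B against News: payoffs 11, 10, 2, 20 → best response News.
Service B against Bundled: payoffs 16, 6, 1, 7 → best response Originals.
No profile is a mutual best response for all players.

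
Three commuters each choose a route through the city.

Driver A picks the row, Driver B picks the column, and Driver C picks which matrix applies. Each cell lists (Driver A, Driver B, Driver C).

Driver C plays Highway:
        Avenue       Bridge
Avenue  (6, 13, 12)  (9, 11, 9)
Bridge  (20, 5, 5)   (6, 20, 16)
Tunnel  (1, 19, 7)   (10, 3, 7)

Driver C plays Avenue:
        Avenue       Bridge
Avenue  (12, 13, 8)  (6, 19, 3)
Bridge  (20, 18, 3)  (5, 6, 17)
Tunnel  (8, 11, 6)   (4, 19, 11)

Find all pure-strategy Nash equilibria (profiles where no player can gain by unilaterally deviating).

There is no pure-strategy Nash equilibrium.

Driver A against (Avenue, Highway): payoffs 6, 20, 1 → best response Bridge.
Driver A against (Avenue, Avenue): payoffs 12, 20, 8 → best response Bridge.
Driver A against (Bridge, Highway): payoffs 9, 6, 10 → best response Tunnel.
Driver A against (Bridge, Avenue): payoffs 6, 5, 4 → best response Avenue.
Driver B against (Avenue, Highway): payoffs 13, 11 → best response Avenue.
Driver B against (Avenue, Avenue): payoffs 13, 19 → best response Bridge.
Driver B against (Bridge, Highway): payoffs 5, 20 → best response Bridge.
Driver B against (Bridge, Avenue): payoffs 18, 6 → best response Avenue.
Driver B against (Tunnel, Highway): payoffs 19, 3 → best response Avenue.
Driver B against (Tunnel, Avenue): payoffs 11, 19 → best response Bridge.
Driver C against (Avenue, Avenue): payoffs 12, 8 → best response Highway.
Driver C against (Avenue, Bridge): payoffs 9, 3 → best response Highway.
Driver C against (Bridge, Avenue): payoffs 5, 3 → best response Highway.
Driver C against (Bridge, Bridge): payoffs 16, 17 → best response Avenue.
Driver C against (Tunnel, Avenue): payoffs 7, 6 → best response Highway.
Driver C against (Tunnel, Bridge): payoffs 7, 11 → best response Avenue.
No profile is a mutual best response for all players.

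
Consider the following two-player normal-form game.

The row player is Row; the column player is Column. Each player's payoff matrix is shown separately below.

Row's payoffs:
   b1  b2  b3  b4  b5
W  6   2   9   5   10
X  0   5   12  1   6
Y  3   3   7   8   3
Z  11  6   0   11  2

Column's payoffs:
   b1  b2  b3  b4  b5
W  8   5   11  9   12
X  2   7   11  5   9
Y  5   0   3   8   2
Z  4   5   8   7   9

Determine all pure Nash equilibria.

Mark each player's best response to every combination of opponents' strategies; a profile where every player is best-responding is a pure Nash equilibrium.
Row against b1: payoffs 6, 0, 3, 11 → best response Z.
Row against b2: payoffs 2, 5, 3, 6 → best response Z.
Row against b3: payoffs 9, 12, 7, 0 → best response X.
Row against b4: payoffs 5, 1, 8, 11 → best response Z.
Row against b5: payoffs 10, 6, 3, 2 → best response W.
Column against W: payoffs 8, 5, 11, 9, 12 → best response b5.
Column against X: payoffs 2, 7, 11, 5, 9 → best response b3.
Column against Y: payoffs 5, 0, 3, 8, 2 → best response b4.
Column against Z: payoffs 4, 5, 8, 7, 9 → best response b5.
Mutual best responses: (W, b5); (X, b3).

Pure-strategy Nash equilibria: (W, b5), (X, b3)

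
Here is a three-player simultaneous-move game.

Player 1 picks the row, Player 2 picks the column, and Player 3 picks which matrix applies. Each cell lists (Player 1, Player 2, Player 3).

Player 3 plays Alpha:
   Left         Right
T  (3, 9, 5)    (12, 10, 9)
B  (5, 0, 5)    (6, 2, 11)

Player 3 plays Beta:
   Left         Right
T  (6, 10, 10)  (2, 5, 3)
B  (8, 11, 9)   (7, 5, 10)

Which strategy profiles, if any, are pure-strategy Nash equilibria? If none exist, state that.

(T, Right, Alpha); (B, Left, Beta)

(T, Left, Alpha): Player 1 can switch to B (3 → 5). Not NE.
(T, Left, Beta): Player 1 can switch to B (6 → 8). Not NE.
(T, Right, Alpha): Player 1 gets 12, best alternative 6; Player 2 gets 10, best alternative 9; Player 3 gets 9, best alternative 3. No profitable deviation — NE.
(T, Right, Beta): Player 1 can switch to B (2 → 7). Not NE.
(B, Left, Alpha): Player 2 can switch to Right (0 → 2). Not NE.
(B, Left, Beta): Player 1 gets 8, best alternative 6; Player 2 gets 11, best alternative 5; Player 3 gets 9, best alternative 5. No profitable deviation — NE.
(B, Right, Alpha): Player 1 can switch to T (6 → 12). Not NE.
(B, Right, Beta): Player 2 can switch to Left (5 → 11). Not NE.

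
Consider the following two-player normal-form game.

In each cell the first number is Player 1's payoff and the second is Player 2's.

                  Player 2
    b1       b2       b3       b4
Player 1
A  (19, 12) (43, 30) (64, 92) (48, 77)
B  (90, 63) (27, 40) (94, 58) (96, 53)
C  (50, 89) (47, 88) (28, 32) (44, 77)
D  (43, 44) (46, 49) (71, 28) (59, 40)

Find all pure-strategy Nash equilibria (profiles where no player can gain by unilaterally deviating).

(B, b1)

For each strategy profile, look for a profitable unilateral deviation.
(A, b1): Player 1 can switch to B (19 → 90). Not NE.
(A, b2): Player 1 can switch to C (43 → 47). Not NE.
(A, b3): Player 1 can switch to B (64 → 94). Not NE.
(A, b4): Player 1 can switch to B (48 → 96). Not NE.
(B, b1): Player 1 gets 90, best alternative 50; Player 2 gets 63, best alternative 58. No profitable deviation — NE.
(B, b2): Player 1 can switch to A (27 → 43). Not NE.
(B, b3): Player 2 can switch to b1 (58 → 63). Not NE.
(The remaining 9 profiles each have a profitable deviation by the same check.)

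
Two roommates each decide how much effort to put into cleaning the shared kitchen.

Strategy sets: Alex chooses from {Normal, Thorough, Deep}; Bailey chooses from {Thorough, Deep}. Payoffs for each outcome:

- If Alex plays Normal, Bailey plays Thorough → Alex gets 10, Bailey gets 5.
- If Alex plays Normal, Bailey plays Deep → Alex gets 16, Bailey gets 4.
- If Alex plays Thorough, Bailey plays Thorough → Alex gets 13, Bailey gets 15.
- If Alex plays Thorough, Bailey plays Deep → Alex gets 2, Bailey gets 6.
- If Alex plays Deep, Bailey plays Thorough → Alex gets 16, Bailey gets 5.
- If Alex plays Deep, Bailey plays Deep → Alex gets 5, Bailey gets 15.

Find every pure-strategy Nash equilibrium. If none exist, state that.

Alex against Thorough: payoffs 10, 13, 16 → best response Deep.
Alex against Deep: payoffs 16, 2, 5 → best response Normal.
Bailey against Normal: payoffs 5, 4 → best response Thorough.
Bailey against Thorough: payoffs 15, 6 → best response Thorough.
Bailey against Deep: payoffs 5, 15 → best response Deep.
No profile is a mutual best response for all players.

No pure-strategy Nash equilibrium.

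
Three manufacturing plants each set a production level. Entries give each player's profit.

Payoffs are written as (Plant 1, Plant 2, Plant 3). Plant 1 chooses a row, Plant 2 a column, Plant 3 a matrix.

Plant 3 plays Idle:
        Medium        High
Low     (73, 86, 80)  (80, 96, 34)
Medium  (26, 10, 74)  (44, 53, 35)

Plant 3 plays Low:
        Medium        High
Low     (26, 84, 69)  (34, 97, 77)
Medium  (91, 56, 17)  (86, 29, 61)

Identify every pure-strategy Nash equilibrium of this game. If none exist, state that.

(Low, Medium, Idle): Plant 2 can switch to High (86 → 96). Not NE.
(Low, Medium, Low): Plant 1 can switch to Medium (26 → 91). Not NE.
(Low, High, Idle): Plant 3 can switch to Low (34 → 77). Not NE.
(Low, High, Low): Plant 1 can switch to Medium (34 → 86). Not NE.
(Medium, Medium, Idle): Plant 1 can switch to Low (26 → 73). Not NE.
(Medium, Medium, Low): Plant 3 can switch to Idle (17 → 74). Not NE.
(Medium, High, Idle): Plant 1 can switch to Low (44 → 80). Not NE.
(Medium, High, Low): Plant 2 can switch to Medium (29 → 56). Not NE.

No pure-strategy Nash equilibrium.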